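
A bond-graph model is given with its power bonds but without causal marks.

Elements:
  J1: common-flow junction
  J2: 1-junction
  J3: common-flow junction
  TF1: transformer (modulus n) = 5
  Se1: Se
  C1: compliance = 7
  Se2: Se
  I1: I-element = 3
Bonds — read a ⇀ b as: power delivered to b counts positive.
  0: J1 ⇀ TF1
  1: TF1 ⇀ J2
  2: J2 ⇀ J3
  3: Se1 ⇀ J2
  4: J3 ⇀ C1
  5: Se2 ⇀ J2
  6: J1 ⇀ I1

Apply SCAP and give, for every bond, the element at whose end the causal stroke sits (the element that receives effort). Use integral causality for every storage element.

#0 stroke at J1
#1 stroke at TF1
#2 stroke at J2
#3 stroke at J2
#4 stroke at J3
#5 stroke at J2
#6 stroke at I1

β3 stroke at J2  (Se1 (Se) sets effort on bond)
β5 stroke at J2  (Se2 fixes effort; stroke away)
β4 stroke at J3  (prefer integral on C1)
β2 stroke at J2  (J3: last free bond brings flow in)
β1 stroke at TF1  (J2 needs exactly one f-in)
β0 stroke at J1  (TF1: transformer flips bond 1)
β6 stroke at I1  (J1 needs exactly one f-in)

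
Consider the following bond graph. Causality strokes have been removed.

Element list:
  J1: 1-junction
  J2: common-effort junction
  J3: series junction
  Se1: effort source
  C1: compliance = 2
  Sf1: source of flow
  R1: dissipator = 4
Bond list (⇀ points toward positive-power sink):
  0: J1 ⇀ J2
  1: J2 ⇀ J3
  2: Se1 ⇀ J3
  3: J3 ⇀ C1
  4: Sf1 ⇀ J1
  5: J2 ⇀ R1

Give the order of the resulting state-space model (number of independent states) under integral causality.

1  (C1 all integral)

b2 stroke at J3  (Se1 (Se) sets effort on bond)
b4 stroke at Sf1  (Sf1 (Sf) sets flow on bond)
b0 stroke at J1  (J1: bond 4 brought flow, rest push out)
b3 stroke at J3  (C1 integral (e out))
b1 stroke at J2  (only one flow-in slot at J3)
b5 stroke at R1  (J2 effort already set via bond 1)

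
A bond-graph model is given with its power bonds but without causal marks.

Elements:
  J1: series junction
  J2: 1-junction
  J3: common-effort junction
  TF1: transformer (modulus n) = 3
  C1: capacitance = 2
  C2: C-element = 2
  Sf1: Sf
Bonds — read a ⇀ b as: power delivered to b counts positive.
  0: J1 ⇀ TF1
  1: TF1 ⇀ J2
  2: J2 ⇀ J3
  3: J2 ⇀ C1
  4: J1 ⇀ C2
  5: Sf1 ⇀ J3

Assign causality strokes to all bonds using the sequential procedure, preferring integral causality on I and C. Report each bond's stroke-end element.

β0 |TF1
β1 |J2
β2 |J3
β3 |J2
β4 |J1
β5 |Sf1

β5 stroke at Sf1  (Sf1 fixes flow; stroke at Sf1)
β2 stroke at J3  (J3: last free bond brings effort in)
β1 stroke at J2  (J2 flow already set via bond 2)
β3 stroke at J2  (1-jn J2 has f-setter on 2)
β0 stroke at TF1  (TF1: transformer flips bond 1)
β4 stroke at J1  (J1: bond 0 brought flow, rest push out)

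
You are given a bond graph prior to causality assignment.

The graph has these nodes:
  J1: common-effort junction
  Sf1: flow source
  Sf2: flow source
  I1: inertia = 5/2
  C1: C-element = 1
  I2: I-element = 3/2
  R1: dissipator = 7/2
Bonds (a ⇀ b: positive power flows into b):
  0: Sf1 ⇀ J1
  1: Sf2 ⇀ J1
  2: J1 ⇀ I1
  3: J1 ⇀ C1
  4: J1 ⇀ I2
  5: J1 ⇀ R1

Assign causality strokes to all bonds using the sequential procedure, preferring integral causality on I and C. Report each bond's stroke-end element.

#0 |Sf1  (Sf1: flow source, stroke at near end)
#1 |Sf2  (Sf2 fixes flow; stroke at Sf2)
#2 |I1  (I1: I, integral causality)
#3 |J1  (C1 integral (e out))
#4 |I2  (J1 effort already set via bond 3)
#5 |R1  (J1: bond 3 brought effort, rest push out)

bond 0 |Sf1
bond 1 |Sf2
bond 2 |I1
bond 3 |J1
bond 4 |I2
bond 5 |R1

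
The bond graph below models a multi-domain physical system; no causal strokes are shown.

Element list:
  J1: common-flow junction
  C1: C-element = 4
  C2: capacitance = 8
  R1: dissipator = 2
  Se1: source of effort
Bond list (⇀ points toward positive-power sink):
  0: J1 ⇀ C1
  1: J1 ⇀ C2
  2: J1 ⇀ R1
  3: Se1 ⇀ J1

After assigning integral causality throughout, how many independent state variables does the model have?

2  (C1, C2 all integral)

#3 |J1  (Se1 fixes effort; stroke away)
#0 |J1  (C1 outputs effort q/C1)
#1 |J1  (C2: C, integral causality)
#2 |R1  (J1: last free bond brings flow in)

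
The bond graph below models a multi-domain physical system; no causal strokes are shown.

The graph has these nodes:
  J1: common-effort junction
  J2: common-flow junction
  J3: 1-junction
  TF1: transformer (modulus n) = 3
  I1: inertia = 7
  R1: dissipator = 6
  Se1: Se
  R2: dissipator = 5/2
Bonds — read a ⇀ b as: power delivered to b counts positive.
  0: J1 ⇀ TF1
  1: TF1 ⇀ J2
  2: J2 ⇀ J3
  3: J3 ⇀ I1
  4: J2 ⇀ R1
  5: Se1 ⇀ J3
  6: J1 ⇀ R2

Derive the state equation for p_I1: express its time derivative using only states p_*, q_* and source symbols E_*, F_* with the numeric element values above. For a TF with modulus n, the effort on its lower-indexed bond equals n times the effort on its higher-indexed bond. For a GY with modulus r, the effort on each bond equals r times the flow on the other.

bond 5 stroke at J3  (Se1 (Se) sets effort on bond)
bond 3 stroke at I1  (I1: I, integral causality)
bond 2 stroke at J3  (1-jn J3 has f-setter on 3)
bond 1 stroke at J2  (common-f at J2 fixed by 2)
bond 4 stroke at J2  (1-jn J2 has f-setter on 2)
bond 0 stroke at TF1  (TF1 one-in-one-out from 1)
bond 6 stroke at J1  (J1: last free bond brings effort in)

dp_I1/dt = E_Se1 - 113*p_I1/126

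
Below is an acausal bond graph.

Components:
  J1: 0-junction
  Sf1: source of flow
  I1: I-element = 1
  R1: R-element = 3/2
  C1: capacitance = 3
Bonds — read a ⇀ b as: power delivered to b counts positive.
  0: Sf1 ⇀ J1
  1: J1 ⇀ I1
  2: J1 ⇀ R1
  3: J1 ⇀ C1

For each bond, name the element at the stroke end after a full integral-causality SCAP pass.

bond 0 |Sf1
bond 1 |I1
bond 2 |R1
bond 3 |J1

#0 stroke at Sf1  (Sf1 (Sf) sets flow on bond)
#1 stroke at I1  (I1 outputs flow p/I1)
#3 stroke at J1  (C1: C, integral causality)
#2 stroke at R1  (J1: bond 3 brought effort, rest push out)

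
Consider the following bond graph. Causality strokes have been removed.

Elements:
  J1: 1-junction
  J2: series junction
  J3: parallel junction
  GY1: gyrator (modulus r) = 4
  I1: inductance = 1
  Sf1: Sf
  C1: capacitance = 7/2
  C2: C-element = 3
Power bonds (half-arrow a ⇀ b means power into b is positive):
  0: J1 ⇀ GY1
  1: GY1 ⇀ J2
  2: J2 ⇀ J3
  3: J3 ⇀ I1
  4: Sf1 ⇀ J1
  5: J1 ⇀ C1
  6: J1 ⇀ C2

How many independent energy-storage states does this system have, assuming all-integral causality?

3  (C1, C2, I1 all integral)

b4 stroke→Sf1  (source Sf1 imposes f)
b0 stroke→J1  (J1 flow already set via bond 4)
b5 stroke→J1  (common-f at J1 fixed by 4)
b6 stroke→J1  (J1 flow already set via bond 4)
b1 stroke→J2  (GY1 both-in/both-out from 0)
b2 stroke→J3  (J2: last free bond brings flow in)
b3 stroke→I1  (J3: bond 2 brought effort, rest push out)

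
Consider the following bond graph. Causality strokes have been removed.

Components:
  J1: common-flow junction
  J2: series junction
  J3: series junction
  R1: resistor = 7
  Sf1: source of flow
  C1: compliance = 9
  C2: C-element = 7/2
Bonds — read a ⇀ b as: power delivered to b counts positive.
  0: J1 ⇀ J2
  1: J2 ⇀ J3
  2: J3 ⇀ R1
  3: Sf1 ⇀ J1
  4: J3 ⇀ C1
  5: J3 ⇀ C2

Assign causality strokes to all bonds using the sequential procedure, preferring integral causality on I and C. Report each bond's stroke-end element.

bond 3 |Sf1  (Sf1: flow source, stroke at near end)
bond 0 |J1  (J1 flow already set via bond 3)
bond 1 |J2  (common-f at J2 fixed by 0)
bond 2 |J3  (common-f at J3 fixed by 1)
bond 4 |J3  (J3 flow already set via bond 1)
bond 5 |J3  (J3: bond 1 brought flow, rest push out)

bond 0 →J1
bond 1 →J2
bond 2 →J3
bond 3 →Sf1
bond 4 →J3
bond 5 →J3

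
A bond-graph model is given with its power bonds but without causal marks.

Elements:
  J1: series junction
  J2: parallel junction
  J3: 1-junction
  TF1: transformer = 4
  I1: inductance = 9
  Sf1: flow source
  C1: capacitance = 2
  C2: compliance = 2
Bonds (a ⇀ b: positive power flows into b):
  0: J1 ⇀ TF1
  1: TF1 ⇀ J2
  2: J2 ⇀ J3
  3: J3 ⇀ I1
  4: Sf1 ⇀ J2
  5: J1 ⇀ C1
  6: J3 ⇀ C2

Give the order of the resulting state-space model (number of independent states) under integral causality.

b4 |Sf1  (Sf1 (Sf) sets flow on bond)
b3 |I1  (I1: I, integral causality)
b2 |J3  (1-jn J3 has f-setter on 3)
b6 |J3  (J3 flow already set via bond 3)
b1 |J2  (only one effort-in slot at J2)
b0 |TF1  (TF TF1: opposite of bond 1)
b5 |J1  (J1: bond 0 brought flow, rest push out)

3  (C1, C2, I1 all integral)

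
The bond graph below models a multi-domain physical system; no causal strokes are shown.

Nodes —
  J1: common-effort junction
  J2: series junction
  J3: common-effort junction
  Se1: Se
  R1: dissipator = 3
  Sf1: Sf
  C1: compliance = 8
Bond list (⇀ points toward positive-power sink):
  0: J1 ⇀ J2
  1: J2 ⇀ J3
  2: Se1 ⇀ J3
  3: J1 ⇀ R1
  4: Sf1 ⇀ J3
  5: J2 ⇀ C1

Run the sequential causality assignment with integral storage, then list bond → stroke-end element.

bond 0 stroke→J1
bond 1 stroke→J2
bond 2 stroke→J3
bond 3 stroke→R1
bond 4 stroke→Sf1
bond 5 stroke→J2

β2 →J3  (Se1 fixes effort; stroke away)
β4 →Sf1  (source Sf1 imposes f)
β1 →J2  (J3: bond 2 brought effort, rest push out)
β5 →J2  (C1: C, integral causality)
β0 →J1  (only one flow-in slot at J2)
β3 →R1  (J1 effort already set via bond 0)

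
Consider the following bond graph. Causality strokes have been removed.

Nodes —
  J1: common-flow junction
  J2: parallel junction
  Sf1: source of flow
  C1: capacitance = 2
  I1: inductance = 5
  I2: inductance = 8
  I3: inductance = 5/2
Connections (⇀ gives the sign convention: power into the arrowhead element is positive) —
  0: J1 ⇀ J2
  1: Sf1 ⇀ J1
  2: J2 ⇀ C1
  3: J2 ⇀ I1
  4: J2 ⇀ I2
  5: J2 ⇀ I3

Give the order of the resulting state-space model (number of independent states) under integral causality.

4  (C1, I1, I2, I3 all integral)

bond 1 →Sf1  (Sf1 (Sf) sets flow on bond)
bond 0 →J1  (1-jn J1 has f-setter on 1)
bond 2 →J2  (prefer integral on C1)
bond 3 →I1  (common-e at J2 fixed by 2)
bond 4 →I2  (0-jn J2 has e-setter on 2)
bond 5 →I3  (J2: bond 2 brought effort, rest push out)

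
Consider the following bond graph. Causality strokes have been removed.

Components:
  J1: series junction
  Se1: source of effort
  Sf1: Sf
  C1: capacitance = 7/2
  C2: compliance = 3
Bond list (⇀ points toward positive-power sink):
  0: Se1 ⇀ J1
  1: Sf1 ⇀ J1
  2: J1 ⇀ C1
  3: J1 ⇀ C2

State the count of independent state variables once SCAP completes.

bond 0 |J1  (Se1: effort source, stroke at far end)
bond 1 |Sf1  (Sf1 fixes flow; stroke at Sf1)
bond 2 |J1  (J1 flow already set via bond 1)
bond 3 |J1  (common-f at J1 fixed by 1)

2  (C1, C2 all integral)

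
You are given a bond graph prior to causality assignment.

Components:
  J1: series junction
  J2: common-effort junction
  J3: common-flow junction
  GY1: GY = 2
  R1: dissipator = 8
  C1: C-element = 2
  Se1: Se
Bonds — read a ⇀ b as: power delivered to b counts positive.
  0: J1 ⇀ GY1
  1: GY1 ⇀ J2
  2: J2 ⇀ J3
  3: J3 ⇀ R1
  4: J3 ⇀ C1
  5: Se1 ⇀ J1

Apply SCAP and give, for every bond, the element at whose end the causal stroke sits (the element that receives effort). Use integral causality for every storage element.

bond 0 |GY1
bond 1 |GY1
bond 2 |J2
bond 3 |J3
bond 4 |J3
bond 5 |J1

#5 stroke→J1  (Se1 (Se) sets effort on bond)
#0 stroke→GY1  (only one flow-in slot at J1)
#1 stroke→GY1  (GY GY1: same side as bond 0)
#2 stroke→J2  (J2: last free bond brings effort in)
#3 stroke→J3  (1-jn J3 has f-setter on 2)
#4 stroke→J3  (J3 flow already set via bond 2)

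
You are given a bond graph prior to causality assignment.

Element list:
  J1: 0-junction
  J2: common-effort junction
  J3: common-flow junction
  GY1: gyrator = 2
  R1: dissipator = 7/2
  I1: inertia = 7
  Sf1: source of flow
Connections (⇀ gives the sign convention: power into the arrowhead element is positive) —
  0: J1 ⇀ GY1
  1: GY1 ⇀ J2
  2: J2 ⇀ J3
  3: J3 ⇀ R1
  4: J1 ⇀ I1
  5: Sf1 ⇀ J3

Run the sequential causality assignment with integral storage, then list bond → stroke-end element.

β0 stroke→J1
β1 stroke→J2
β2 stroke→J3
β3 stroke→J3
β4 stroke→I1
β5 stroke→Sf1

#5 |Sf1  (Sf1: flow source, stroke at near end)
#2 |J3  (1-jn J3 has f-setter on 5)
#3 |J3  (J3: bond 5 brought flow, rest push out)
#1 |J2  (J2: last free bond brings effort in)
#0 |J1  (GY GY1: same side as bond 1)
#4 |I1  (common-e at J1 fixed by 0)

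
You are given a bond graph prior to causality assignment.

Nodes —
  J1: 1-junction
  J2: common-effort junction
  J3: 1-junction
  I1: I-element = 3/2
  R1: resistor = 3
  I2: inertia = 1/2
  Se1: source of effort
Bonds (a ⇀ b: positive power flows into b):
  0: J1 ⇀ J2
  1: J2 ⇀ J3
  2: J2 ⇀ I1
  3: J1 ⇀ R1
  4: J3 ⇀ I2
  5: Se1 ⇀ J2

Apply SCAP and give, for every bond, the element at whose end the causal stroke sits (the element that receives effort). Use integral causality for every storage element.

bond 0 |J1
bond 1 |J3
bond 2 |I1
bond 3 |R1
bond 4 |I2
bond 5 |J2

b5 stroke→J2  (Se1 fixes effort; stroke away)
b0 stroke→J1  (common-e at J2 fixed by 5)
b1 stroke→J3  (common-e at J2 fixed by 5)
b2 stroke→I1  (J2: bond 5 brought effort, rest push out)
b4 stroke→I2  (only one flow-in slot at J3)
b3 stroke→R1  (closing 1-jn rule on J1)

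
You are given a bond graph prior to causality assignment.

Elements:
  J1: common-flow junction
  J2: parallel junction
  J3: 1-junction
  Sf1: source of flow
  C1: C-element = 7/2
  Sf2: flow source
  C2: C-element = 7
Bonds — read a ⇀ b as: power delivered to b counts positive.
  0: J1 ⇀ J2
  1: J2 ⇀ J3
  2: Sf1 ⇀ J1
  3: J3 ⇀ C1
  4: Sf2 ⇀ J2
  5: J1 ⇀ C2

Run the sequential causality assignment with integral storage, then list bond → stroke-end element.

β2 |Sf1  (Sf1 (Sf) sets flow on bond)
β4 |Sf2  (Sf2 (Sf) sets flow on bond)
β0 |J1  (1-jn J1 has f-setter on 2)
β5 |J1  (J1 flow already set via bond 2)
β1 |J2  (only one effort-in slot at J2)
β3 |J3  (common-f at J3 fixed by 1)

b0 stroke at J1
b1 stroke at J2
b2 stroke at Sf1
b3 stroke at J3
b4 stroke at Sf2
b5 stroke at J1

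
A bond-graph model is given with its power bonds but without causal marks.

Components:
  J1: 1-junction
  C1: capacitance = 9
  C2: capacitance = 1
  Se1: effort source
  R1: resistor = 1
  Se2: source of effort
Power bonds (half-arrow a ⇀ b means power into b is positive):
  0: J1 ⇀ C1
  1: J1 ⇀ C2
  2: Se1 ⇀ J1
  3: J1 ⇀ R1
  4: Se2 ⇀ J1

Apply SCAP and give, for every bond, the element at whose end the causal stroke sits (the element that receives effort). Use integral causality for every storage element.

β0 |J1
β1 |J1
β2 |J1
β3 |R1
β4 |J1

bond 2 stroke→J1  (source Se1 imposes e)
bond 4 stroke→J1  (Se2 fixes effort; stroke away)
bond 0 stroke→J1  (prefer integral on C1)
bond 1 stroke→J1  (C2: C, integral causality)
bond 3 stroke→R1  (J1 needs exactly one f-in)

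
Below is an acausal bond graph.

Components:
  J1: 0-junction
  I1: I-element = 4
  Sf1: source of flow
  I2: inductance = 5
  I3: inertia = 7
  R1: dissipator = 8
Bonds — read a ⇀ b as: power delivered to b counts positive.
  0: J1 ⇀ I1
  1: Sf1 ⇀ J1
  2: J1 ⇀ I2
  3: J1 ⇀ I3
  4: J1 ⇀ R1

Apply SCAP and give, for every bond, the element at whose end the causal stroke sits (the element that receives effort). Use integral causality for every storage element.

#0 stroke at I1
#1 stroke at Sf1
#2 stroke at I2
#3 stroke at I3
#4 stroke at J1

bond 1 |Sf1  (Sf1: flow source, stroke at near end)
bond 0 |I1  (prefer integral on I1)
bond 2 |I2  (I2 outputs flow p/I2)
bond 3 |I3  (I3: I, integral causality)
bond 4 |J1  (closing 0-jn rule on J1)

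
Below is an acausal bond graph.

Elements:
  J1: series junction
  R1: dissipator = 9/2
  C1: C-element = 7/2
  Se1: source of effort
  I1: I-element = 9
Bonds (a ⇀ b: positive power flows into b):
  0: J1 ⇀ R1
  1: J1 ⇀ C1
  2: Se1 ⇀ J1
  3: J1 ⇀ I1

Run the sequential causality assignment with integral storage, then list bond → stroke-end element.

b2 →J1  (Se1 fixes effort; stroke away)
b1 →J1  (C1: C, integral causality)
b3 →I1  (prefer integral on I1)
b0 →J1  (J1 flow already set via bond 3)

b0 stroke→J1
b1 stroke→J1
b2 stroke→J1
b3 stroke→I1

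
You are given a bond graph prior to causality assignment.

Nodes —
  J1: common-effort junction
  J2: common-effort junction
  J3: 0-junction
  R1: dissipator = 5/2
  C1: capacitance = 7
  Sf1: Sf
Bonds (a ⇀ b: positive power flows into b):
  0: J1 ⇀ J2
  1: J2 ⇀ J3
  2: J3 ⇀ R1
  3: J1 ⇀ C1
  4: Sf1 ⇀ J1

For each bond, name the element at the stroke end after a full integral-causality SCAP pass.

bond 4 stroke→Sf1  (source Sf1 imposes f)
bond 3 stroke→J1  (prefer integral on C1)
bond 0 stroke→J2  (J1: bond 3 brought effort, rest push out)
bond 1 stroke→J3  (J2: bond 0 brought effort, rest push out)
bond 2 stroke→R1  (0-jn J3 has e-setter on 1)

β0 stroke at J2
β1 stroke at J3
β2 stroke at R1
β3 stroke at J1
β4 stroke at Sf1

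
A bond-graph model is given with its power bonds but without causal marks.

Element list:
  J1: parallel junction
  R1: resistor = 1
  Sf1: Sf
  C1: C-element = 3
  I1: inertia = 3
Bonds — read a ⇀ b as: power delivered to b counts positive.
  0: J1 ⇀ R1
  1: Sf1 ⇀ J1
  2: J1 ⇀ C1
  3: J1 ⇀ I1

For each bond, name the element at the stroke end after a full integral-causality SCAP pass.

bond 1 |Sf1  (Sf1 fixes flow; stroke at Sf1)
bond 2 |J1  (C1: C, integral causality)
bond 0 |R1  (0-jn J1 has e-setter on 2)
bond 3 |I1  (J1 effort already set via bond 2)

#0 stroke→R1
#1 stroke→Sf1
#2 stroke→J1
#3 stroke→I1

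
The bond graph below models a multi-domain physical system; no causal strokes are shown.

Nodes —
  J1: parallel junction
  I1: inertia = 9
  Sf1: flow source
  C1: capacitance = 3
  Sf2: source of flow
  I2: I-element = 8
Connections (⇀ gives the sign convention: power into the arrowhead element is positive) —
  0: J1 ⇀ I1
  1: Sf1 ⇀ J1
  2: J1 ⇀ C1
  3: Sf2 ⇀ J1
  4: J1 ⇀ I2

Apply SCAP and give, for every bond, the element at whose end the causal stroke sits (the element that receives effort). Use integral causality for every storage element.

#0 stroke→I1
#1 stroke→Sf1
#2 stroke→J1
#3 stroke→Sf2
#4 stroke→I2

b1 stroke→Sf1  (source Sf1 imposes f)
b3 stroke→Sf2  (Sf2 fixes flow; stroke at Sf2)
b0 stroke→I1  (prefer integral on I1)
b2 stroke→J1  (C1 outputs effort q/C1)
b4 stroke→I2  (J1: bond 2 brought effort, rest push out)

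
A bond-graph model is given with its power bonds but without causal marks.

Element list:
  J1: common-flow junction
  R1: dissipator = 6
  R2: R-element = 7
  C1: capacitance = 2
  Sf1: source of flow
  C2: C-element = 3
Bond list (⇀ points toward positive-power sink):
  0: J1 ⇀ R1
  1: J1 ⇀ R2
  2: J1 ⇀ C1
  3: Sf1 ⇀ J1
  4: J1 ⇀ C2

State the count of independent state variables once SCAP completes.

bond 3 stroke at Sf1  (Sf1 (Sf) sets flow on bond)
bond 0 stroke at J1  (J1 flow already set via bond 3)
bond 1 stroke at J1  (J1: bond 3 brought flow, rest push out)
bond 2 stroke at J1  (J1: bond 3 brought flow, rest push out)
bond 4 stroke at J1  (1-jn J1 has f-setter on 3)

2  (C1, C2 all integral)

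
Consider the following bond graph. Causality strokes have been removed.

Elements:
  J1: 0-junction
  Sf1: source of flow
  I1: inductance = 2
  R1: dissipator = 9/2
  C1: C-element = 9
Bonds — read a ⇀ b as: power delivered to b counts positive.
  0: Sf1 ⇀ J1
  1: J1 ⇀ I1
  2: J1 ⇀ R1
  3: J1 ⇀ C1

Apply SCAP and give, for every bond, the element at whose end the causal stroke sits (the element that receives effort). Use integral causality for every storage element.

#0 →Sf1
#1 →I1
#2 →R1
#3 →J1

β0 →Sf1  (Sf1: flow source, stroke at near end)
β1 →I1  (prefer integral on I1)
β3 →J1  (prefer integral on C1)
β2 →R1  (J1 effort already set via bond 3)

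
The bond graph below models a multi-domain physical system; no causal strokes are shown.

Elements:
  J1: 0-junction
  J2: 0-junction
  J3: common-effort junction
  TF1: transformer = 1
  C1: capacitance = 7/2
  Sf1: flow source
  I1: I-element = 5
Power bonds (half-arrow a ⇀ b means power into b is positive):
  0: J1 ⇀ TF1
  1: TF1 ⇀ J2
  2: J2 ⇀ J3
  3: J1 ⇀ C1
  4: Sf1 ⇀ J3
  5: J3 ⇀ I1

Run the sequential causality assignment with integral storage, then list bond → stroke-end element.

b0 stroke at TF1
b1 stroke at J2
b2 stroke at J3
b3 stroke at J1
b4 stroke at Sf1
b5 stroke at I1

β4 |Sf1  (Sf1: flow source, stroke at near end)
β3 |J1  (C1: C, integral causality)
β0 |TF1  (J1 effort already set via bond 3)
β1 |J2  (through TF1, causality passes straight; one stroke at TF1)
β2 |J3  (common-e at J2 fixed by 1)
β5 |I1  (common-e at J3 fixed by 2)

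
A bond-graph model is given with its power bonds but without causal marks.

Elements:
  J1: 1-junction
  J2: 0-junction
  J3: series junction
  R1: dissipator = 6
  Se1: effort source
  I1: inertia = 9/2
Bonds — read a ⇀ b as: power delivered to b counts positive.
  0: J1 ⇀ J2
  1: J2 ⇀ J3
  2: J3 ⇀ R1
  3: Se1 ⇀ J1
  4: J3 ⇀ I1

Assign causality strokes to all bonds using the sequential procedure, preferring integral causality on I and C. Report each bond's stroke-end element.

#3 |J1  (Se1 (Se) sets effort on bond)
#0 |J2  (J1: last free bond brings flow in)
#1 |J3  (common-e at J2 fixed by 0)
#4 |I1  (I1: I, integral causality)
#2 |J3  (J3 flow already set via bond 4)

#0 |J2
#1 |J3
#2 |J3
#3 |J1
#4 |I1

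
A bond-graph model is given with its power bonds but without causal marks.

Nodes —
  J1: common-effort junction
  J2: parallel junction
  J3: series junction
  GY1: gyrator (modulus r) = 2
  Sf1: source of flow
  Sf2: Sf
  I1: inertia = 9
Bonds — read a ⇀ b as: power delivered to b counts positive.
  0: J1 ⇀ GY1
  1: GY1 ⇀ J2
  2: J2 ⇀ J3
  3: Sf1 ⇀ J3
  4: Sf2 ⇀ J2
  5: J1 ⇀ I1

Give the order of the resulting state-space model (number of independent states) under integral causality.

β3 →Sf1  (Sf1 (Sf) sets flow on bond)
β4 →Sf2  (Sf2 (Sf) sets flow on bond)
β2 →J3  (1-jn J3 has f-setter on 3)
β1 →J2  (J2: last free bond brings effort in)
β0 →J1  (through GY1, causality inverts; strokes same side of GY1)
β5 →I1  (J1 effort already set via bond 0)

1  (I1 all integral)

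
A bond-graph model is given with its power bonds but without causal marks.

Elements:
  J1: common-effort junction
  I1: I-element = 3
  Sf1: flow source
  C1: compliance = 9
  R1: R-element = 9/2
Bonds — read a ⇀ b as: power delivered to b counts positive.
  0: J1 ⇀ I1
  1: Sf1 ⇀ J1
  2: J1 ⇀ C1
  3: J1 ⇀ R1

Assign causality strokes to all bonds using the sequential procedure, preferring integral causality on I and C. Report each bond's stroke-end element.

β0 stroke→I1
β1 stroke→Sf1
β2 stroke→J1
β3 stroke→R1

b1 |Sf1  (Sf1: flow source, stroke at near end)
b0 |I1  (I1 outputs flow p/I1)
b2 |J1  (C1 outputs effort q/C1)
b3 |R1  (J1: bond 2 brought effort, rest push out)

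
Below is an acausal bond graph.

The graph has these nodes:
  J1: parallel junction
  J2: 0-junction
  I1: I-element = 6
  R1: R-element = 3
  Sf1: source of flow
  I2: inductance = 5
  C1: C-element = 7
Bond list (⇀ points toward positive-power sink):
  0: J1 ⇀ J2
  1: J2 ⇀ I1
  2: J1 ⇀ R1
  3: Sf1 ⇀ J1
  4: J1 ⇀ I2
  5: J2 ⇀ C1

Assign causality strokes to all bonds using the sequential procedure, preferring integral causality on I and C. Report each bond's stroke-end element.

β0 |J1
β1 |I1
β2 |R1
β3 |Sf1
β4 |I2
β5 |J2

#3 stroke at Sf1  (Sf1 fixes flow; stroke at Sf1)
#1 stroke at I1  (prefer integral on I1)
#4 stroke at I2  (prefer integral on I2)
#5 stroke at J2  (C1 outputs effort q/C1)
#0 stroke at J1  (common-e at J2 fixed by 5)
#2 stroke at R1  (0-jn J1 has e-setter on 0)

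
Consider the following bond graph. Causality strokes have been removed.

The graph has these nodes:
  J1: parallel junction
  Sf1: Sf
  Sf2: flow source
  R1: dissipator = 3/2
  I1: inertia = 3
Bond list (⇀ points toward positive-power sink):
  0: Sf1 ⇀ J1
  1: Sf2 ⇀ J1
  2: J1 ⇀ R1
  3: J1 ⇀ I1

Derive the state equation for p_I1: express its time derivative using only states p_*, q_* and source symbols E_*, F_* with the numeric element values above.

β0 stroke at Sf1  (Sf1 (Sf) sets flow on bond)
β1 stroke at Sf2  (Sf2: flow source, stroke at near end)
β3 stroke at I1  (prefer integral on I1)
β2 stroke at J1  (J1: last free bond brings effort in)

dp_I1/dt = 3*F_Sf1/2 + 3*F_Sf2/2 - p_I1/2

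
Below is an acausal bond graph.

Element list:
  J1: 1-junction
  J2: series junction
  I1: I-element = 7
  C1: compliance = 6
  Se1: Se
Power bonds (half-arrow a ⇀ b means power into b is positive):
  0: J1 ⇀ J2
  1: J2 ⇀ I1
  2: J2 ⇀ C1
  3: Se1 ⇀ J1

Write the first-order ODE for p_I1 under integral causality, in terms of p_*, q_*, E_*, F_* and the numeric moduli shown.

β3 →J1  (Se1 fixes effort; stroke away)
β0 →J2  (closing 1-jn rule on J1)
β1 →I1  (prefer integral on I1)
β2 →J2  (common-f at J2 fixed by 1)

dp_I1/dt = E_Se1 - q_C1/6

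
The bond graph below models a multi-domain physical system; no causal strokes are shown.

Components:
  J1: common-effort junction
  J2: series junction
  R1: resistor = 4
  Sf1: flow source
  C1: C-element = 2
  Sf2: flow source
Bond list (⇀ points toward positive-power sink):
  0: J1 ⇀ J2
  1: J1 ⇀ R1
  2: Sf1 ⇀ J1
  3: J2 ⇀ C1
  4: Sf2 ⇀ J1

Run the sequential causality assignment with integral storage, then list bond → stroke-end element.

b0 →J1
b1 →R1
b2 →Sf1
b3 →J2
b4 →Sf2

b2 stroke at Sf1  (Sf1 (Sf) sets flow on bond)
b4 stroke at Sf2  (Sf2 fixes flow; stroke at Sf2)
b3 stroke at J2  (C1 integral (e out))
b0 stroke at J1  (only one flow-in slot at J2)
b1 stroke at R1  (0-jn J1 has e-setter on 0)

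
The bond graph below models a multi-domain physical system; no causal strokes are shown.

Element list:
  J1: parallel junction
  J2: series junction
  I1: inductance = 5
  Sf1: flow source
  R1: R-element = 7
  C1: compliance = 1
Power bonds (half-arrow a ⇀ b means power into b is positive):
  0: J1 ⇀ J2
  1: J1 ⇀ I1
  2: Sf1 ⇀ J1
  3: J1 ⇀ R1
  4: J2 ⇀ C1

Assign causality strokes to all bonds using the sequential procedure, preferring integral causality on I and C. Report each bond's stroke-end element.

b2 stroke→Sf1  (Sf1 (Sf) sets flow on bond)
b1 stroke→I1  (prefer integral on I1)
b4 stroke→J2  (C1 integral (e out))
b0 stroke→J1  (J2 needs exactly one f-in)
b3 stroke→R1  (0-jn J1 has e-setter on 0)

β0 stroke at J1
β1 stroke at I1
β2 stroke at Sf1
β3 stroke at R1
β4 stroke at J2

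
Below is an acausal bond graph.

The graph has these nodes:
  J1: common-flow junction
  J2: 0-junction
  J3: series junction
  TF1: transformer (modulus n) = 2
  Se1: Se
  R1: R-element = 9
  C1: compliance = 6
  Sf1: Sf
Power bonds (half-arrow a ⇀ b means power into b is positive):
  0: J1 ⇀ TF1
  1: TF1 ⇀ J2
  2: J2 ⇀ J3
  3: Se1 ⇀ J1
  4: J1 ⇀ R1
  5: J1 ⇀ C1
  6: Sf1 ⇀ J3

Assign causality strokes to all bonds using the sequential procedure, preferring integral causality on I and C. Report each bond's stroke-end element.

bond 3 stroke at J1  (source Se1 imposes e)
bond 6 stroke at Sf1  (source Sf1 imposes f)
bond 2 stroke at J3  (1-jn J3 has f-setter on 6)
bond 1 stroke at J2  (J2 needs exactly one e-in)
bond 0 stroke at TF1  (TF1: transformer flips bond 1)
bond 4 stroke at J1  (common-f at J1 fixed by 0)
bond 5 stroke at J1  (J1: bond 0 brought flow, rest push out)

#0 stroke at TF1
#1 stroke at J2
#2 stroke at J3
#3 stroke at J1
#4 stroke at J1
#5 stroke at J1
#6 stroke at Sf1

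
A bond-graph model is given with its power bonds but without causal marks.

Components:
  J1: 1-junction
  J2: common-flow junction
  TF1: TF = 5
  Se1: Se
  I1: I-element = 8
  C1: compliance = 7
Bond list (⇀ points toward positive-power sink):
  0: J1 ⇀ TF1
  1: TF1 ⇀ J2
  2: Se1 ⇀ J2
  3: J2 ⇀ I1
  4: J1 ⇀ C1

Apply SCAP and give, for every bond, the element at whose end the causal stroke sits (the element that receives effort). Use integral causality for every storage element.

#2 |J2  (Se1 fixes effort; stroke away)
#3 |I1  (I1 outputs flow p/I1)
#1 |J2  (J2: bond 3 brought flow, rest push out)
#0 |TF1  (TF1 one-in-one-out from 1)
#4 |J1  (J1 flow already set via bond 0)

β0 stroke at TF1
β1 stroke at J2
β2 stroke at J2
β3 stroke at I1
β4 stroke at J1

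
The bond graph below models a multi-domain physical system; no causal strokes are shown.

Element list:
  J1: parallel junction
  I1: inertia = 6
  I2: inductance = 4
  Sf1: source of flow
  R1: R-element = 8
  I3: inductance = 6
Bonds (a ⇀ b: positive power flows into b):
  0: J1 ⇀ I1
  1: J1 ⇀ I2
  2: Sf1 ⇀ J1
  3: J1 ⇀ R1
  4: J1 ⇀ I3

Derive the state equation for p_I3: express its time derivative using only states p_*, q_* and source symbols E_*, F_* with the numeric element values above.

dp_I3/dt = 8*F_Sf1 - 4*p_I1/3 - 2*p_I2 - 4*p_I3/3

b2 →Sf1  (Sf1: flow source, stroke at near end)
b0 →I1  (I1 outputs flow p/I1)
b1 →I2  (I2: I, integral causality)
b4 →I3  (I3: I, integral causality)
b3 →J1  (closing 0-jn rule on J1)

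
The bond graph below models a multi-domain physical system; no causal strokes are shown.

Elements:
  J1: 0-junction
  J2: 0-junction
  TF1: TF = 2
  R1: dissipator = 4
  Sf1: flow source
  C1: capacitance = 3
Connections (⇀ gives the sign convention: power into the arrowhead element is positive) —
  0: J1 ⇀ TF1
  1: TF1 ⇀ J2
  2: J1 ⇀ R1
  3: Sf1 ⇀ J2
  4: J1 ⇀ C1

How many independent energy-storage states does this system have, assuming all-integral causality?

1  (C1 all integral)

bond 3 →Sf1  (Sf1: flow source, stroke at near end)
bond 1 →J2  (J2: last free bond brings effort in)
bond 0 →TF1  (TF1 one-in-one-out from 1)
bond 4 →J1  (C1 outputs effort q/C1)
bond 2 →R1  (J1 effort already set via bond 4)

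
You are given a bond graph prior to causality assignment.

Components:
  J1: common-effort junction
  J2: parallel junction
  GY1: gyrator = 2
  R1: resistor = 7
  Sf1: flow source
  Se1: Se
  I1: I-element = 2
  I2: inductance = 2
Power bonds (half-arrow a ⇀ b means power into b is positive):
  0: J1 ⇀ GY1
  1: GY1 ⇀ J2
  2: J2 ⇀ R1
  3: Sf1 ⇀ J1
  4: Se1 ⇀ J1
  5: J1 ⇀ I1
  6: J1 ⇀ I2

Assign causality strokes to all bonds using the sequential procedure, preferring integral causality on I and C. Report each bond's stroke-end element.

bond 0 stroke→GY1
bond 1 stroke→GY1
bond 2 stroke→J2
bond 3 stroke→Sf1
bond 4 stroke→J1
bond 5 stroke→I1
bond 6 stroke→I2

#3 stroke→Sf1  (Sf1 (Sf) sets flow on bond)
#4 stroke→J1  (Se1: effort source, stroke at far end)
#0 stroke→GY1  (0-jn J1 has e-setter on 4)
#5 stroke→I1  (J1: bond 4 brought effort, rest push out)
#6 stroke→I2  (0-jn J1 has e-setter on 4)
#1 stroke→GY1  (GY GY1: same side as bond 0)
#2 stroke→J2  (J2: last free bond brings effort in)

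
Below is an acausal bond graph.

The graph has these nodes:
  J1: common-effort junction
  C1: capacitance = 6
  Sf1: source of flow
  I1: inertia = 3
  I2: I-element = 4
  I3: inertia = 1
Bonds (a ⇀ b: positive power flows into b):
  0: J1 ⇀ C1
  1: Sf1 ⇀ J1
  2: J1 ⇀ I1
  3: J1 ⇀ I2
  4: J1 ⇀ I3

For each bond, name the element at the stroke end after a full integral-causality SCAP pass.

#1 stroke→Sf1  (Sf1: flow source, stroke at near end)
#0 stroke→J1  (C1 outputs effort q/C1)
#2 stroke→I1  (J1 effort already set via bond 0)
#3 stroke→I2  (J1 effort already set via bond 0)
#4 stroke→I3  (common-e at J1 fixed by 0)

b0 stroke→J1
b1 stroke→Sf1
b2 stroke→I1
b3 stroke→I2
b4 stroke→I3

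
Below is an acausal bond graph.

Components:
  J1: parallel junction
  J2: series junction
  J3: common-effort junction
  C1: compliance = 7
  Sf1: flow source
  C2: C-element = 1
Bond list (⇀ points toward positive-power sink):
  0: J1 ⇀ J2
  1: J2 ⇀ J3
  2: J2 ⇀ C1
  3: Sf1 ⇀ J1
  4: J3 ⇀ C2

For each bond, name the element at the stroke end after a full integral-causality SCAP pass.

bond 0 stroke at J1
bond 1 stroke at J2
bond 2 stroke at J2
bond 3 stroke at Sf1
bond 4 stroke at J3

bond 3 |Sf1  (Sf1: flow source, stroke at near end)
bond 0 |J1  (J1 needs exactly one e-in)
bond 1 |J2  (common-f at J2 fixed by 0)
bond 2 |J2  (common-f at J2 fixed by 0)
bond 4 |J3  (J3 needs exactly one e-in)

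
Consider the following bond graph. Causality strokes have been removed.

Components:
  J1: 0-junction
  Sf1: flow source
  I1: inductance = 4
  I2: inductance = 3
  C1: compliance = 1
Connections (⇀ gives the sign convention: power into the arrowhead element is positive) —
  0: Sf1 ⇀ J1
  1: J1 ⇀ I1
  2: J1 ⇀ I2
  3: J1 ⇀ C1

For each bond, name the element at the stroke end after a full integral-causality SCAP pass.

#0 →Sf1
#1 →I1
#2 →I2
#3 →J1

bond 0 |Sf1  (source Sf1 imposes f)
bond 1 |I1  (prefer integral on I1)
bond 2 |I2  (I2: I, integral causality)
bond 3 |J1  (only one effort-in slot at J1)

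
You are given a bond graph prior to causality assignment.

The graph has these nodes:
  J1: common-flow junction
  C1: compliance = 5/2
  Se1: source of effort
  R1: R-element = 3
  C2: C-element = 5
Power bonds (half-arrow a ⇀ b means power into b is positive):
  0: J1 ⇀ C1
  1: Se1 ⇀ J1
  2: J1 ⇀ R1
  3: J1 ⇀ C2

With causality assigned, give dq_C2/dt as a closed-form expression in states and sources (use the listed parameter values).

dq_C2/dt = E_Se1/3 - 2*q_C1/15 - q_C2/15

β1 →J1  (Se1 (Se) sets effort on bond)
β0 →J1  (C1: C, integral causality)
β3 →J1  (C2 outputs effort q/C2)
β2 →R1  (J1 needs exactly one f-in)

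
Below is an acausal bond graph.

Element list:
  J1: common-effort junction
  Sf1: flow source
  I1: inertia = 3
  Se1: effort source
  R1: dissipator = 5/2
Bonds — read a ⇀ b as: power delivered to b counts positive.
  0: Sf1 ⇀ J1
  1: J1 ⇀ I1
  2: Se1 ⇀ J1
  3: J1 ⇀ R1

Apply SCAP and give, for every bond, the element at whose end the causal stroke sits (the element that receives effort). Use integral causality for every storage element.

#0 stroke→Sf1  (Sf1: flow source, stroke at near end)
#2 stroke→J1  (source Se1 imposes e)
#1 stroke→I1  (J1: bond 2 brought effort, rest push out)
#3 stroke→R1  (J1 effort already set via bond 2)

β0 →Sf1
β1 →I1
β2 →J1
β3 →R1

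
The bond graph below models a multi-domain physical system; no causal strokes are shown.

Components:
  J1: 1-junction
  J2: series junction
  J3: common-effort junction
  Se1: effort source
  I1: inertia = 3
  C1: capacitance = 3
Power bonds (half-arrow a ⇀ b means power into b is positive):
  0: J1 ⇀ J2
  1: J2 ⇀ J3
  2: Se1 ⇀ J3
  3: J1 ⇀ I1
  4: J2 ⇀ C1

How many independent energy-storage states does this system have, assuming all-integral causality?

2  (C1, I1 all integral)

bond 2 →J3  (source Se1 imposes e)
bond 1 →J2  (common-e at J3 fixed by 2)
bond 3 →I1  (I1: I, integral causality)
bond 0 →J1  (common-f at J1 fixed by 3)
bond 4 →J2  (J2: bond 0 brought flow, rest push out)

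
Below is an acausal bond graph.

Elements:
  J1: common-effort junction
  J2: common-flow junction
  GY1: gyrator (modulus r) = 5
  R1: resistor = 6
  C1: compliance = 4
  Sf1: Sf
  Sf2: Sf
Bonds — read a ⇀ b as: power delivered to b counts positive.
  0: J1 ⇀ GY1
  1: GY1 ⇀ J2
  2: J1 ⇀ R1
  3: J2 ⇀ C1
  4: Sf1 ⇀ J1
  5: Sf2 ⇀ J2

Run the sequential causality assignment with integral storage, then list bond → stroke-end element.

bond 4 stroke→Sf1  (source Sf1 imposes f)
bond 5 stroke→Sf2  (source Sf2 imposes f)
bond 1 stroke→J2  (common-f at J2 fixed by 5)
bond 3 stroke→J2  (1-jn J2 has f-setter on 5)
bond 0 stroke→J1  (through GY1, causality inverts; strokes same side of GY1)
bond 2 stroke→R1  (common-e at J1 fixed by 0)

β0 |J1
β1 |J2
β2 |R1
β3 |J2
β4 |Sf1
β5 |Sf2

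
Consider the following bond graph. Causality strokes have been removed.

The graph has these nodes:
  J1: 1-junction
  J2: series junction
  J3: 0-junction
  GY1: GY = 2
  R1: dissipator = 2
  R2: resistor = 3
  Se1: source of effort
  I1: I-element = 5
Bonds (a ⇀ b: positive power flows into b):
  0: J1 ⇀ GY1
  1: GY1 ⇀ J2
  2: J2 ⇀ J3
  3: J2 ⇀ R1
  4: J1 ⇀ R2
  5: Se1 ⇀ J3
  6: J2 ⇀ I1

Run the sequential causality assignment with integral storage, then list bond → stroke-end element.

β5 |J3  (Se1: effort source, stroke at far end)
β2 |J2  (J3 effort already set via bond 5)
β6 |I1  (I1: I, integral causality)
β1 |J2  (common-f at J2 fixed by 6)
β3 |J2  (J2: bond 6 brought flow, rest push out)
β0 |J1  (GY GY1: same side as bond 1)
β4 |R2  (J1: last free bond brings flow in)

bond 0 →J1
bond 1 →J2
bond 2 →J2
bond 3 →J2
bond 4 →R2
bond 5 →J3
bond 6 →I1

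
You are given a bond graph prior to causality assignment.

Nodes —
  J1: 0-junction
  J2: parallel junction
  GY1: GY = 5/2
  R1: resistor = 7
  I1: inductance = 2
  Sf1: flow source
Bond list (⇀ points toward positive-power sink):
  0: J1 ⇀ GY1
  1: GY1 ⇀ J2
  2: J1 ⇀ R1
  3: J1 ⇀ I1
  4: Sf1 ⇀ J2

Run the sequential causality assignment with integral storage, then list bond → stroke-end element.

b0 →J1
b1 →J2
b2 →R1
b3 →I1
b4 →Sf1

bond 4 →Sf1  (Sf1: flow source, stroke at near end)
bond 1 →J2  (closing 0-jn rule on J2)
bond 0 →J1  (GY1: gyrator matches bond 1)
bond 2 →R1  (J1 effort already set via bond 0)
bond 3 →I1  (J1 effort already set via bond 0)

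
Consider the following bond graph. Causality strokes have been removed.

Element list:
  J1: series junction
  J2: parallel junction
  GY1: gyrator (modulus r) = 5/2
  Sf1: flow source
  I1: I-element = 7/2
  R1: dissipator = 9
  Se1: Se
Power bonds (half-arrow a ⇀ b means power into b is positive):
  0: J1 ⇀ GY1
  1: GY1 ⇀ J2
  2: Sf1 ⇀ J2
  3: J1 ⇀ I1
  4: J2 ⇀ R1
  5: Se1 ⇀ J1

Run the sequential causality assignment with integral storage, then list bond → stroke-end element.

β2 |Sf1  (source Sf1 imposes f)
β5 |J1  (source Se1 imposes e)
β3 |I1  (I1: I, integral causality)
β0 |J1  (common-f at J1 fixed by 3)
β1 |J2  (through GY1, causality inverts; strokes same side of GY1)
β4 |R1  (common-e at J2 fixed by 1)

b0 |J1
b1 |J2
b2 |Sf1
b3 |I1
b4 |R1
b5 |J1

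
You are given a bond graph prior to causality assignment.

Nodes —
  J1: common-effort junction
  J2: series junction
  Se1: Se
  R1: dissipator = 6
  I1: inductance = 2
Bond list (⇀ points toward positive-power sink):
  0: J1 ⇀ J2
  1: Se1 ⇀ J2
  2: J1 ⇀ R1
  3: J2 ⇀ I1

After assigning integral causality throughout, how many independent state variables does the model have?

bond 1 stroke→J2  (Se1 (Se) sets effort on bond)
bond 3 stroke→I1  (I1 outputs flow p/I1)
bond 0 stroke→J2  (J2 flow already set via bond 3)
bond 2 stroke→J1  (J1: last free bond brings effort in)

1  (I1 all integral)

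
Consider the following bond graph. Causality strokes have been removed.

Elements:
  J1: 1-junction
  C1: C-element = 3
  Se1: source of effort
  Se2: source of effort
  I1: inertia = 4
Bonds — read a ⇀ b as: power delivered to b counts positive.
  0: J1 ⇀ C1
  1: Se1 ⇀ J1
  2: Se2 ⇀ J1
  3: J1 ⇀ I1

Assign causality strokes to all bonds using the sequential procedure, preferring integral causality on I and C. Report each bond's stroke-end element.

bond 0 |J1
bond 1 |J1
bond 2 |J1
bond 3 |I1

β1 →J1  (source Se1 imposes e)
β2 →J1  (Se2 fixes effort; stroke away)
β0 →J1  (C1 integral (e out))
β3 →I1  (closing 1-jn rule on J1)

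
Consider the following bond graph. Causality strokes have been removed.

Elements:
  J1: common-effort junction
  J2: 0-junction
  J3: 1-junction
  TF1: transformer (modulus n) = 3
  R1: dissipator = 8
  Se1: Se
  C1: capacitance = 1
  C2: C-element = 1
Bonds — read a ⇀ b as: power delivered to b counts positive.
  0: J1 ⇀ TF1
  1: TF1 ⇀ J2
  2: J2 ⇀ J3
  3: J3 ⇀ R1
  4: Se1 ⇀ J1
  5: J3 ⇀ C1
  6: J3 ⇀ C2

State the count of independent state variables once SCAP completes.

#4 →J1  (Se1: effort source, stroke at far end)
#0 →TF1  (J1: bond 4 brought effort, rest push out)
#1 →J2  (TF TF1: opposite of bond 0)
#2 →J3  (J2: bond 1 brought effort, rest push out)
#5 →J3  (C1 integral (e out))
#6 →J3  (C2 integral (e out))
#3 →R1  (J3: last free bond brings flow in)

2  (C1, C2 all integral)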